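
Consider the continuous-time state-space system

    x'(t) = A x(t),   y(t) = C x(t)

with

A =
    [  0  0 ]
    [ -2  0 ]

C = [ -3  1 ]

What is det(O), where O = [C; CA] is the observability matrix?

CA = [[-2, 0]]
Observability matrix O = [C; CA] = [[-3, 1], [-2, 0]]
det(O) = (-3)·0 - 1·(-2) = 0 - (-2) = 2
Since det(O) ≠ 0, rank(O) = 2 and the system is completely observable.

2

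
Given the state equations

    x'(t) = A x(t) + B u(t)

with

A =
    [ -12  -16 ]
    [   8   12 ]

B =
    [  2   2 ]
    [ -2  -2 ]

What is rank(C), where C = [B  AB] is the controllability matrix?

AB = [[8, 8], [-8, -8]]
Controllability matrix C = [B  AB] = [[2, 2, 8, 8], [-2, -2, -8, -8]]
Every column of C is a scalar multiple of column 1 = [2, -2] (multipliers 1, 1, 4, 4), so the columns span a one-dimensional space.
C ≠ 0, hence rank(C) = 1.
rank(C) = 1 < n = 2, so the pair (A, B) is not completely controllable.

1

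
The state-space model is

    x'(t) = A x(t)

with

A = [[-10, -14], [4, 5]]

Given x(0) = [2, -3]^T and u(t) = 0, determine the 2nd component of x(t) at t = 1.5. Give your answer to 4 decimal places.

det(sI - A) = s^2 - (tr A)s + det A, with tr A = (-10) + 5 = -5 and det A = (-10)·5 - (-14)·4 = -50 - (-56) = 6.
So p(s) = det(sI - A) = s^2 + 5s + 6.
Factor s^2 + 5s + 6: two numbers with sum -5 and product 6 are -2 and -3, so s^2 + 5s + 6 = (s + 2)(s + 3).
Hence p(s) = (s + 2) (s + 3), with roots -3, -2.
The eigenvalues -3, -2 are distinct and real, so A is diagonalisable and x(t) = e^{At} x(0) = V diag(e^{λ_i t}) V^{-1} x(0), where the columns of V are the eigenvectors.
λ = -3: A - (-3)I = [[-7, -14], [4, 8]]. Row 1 gives (-7)·v1 + (-14)·v2 = 0, so take v_1 = [-2, 1]^T.
λ = -2: A - (-2)I = [[-8, -14], [4, 7]]. Row 1 gives (-8)·v1 + (-14)·v2 = 0, so take v_2 = [-7, 4]^T.
V = [v_1 v_2] = [[-2, -7], [1, 4]] has det V = -1, so V^{-1} = adj(V)/det V = [[-4, -7], [1, 2]].
Modal coordinates z(0) = V^{-1} x(0): (-4)·2 + (-7)·(-3) = 13; 1·2 + 2·(-3) = -4; so z(0) = [13, -4]^T.
x_2(t) = Σ_i (v_i)_2 · z_i(0) · e^{λ_i t} (row 2 of V times the modal terms).
x_2(1.5) = 1·13·e^{-3·1.5} + 4·(-4)·e^{-2·1.5} = 13·0.011109 + (-16)·0.049787 = -0.6522.

-0.6522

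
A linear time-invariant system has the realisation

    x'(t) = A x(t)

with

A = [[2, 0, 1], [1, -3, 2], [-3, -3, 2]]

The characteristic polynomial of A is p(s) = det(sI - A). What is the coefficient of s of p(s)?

Expand det(sI - A) for the 3×3 matrix.
p(s) = s^3 - s^2 + s + 12.
(Check: constant term = det(-A) = (-1)^3 det A = 12; coefficient of s^2 = -tr A = -1.)
The coefficient of s is 1.

1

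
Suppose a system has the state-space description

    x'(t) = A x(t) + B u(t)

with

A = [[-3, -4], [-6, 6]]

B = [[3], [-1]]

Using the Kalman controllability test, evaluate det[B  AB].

-77

AB = [[-5], [-24]]
Controllability matrix C = [B  AB] = [[3, -5], [-1, -24]]
det(C) = 3·(-24) - (-5)·(-1) = -72 - 5 = -77
Since det(C) ≠ 0, rank(C) = 2 and the system is completely controllable.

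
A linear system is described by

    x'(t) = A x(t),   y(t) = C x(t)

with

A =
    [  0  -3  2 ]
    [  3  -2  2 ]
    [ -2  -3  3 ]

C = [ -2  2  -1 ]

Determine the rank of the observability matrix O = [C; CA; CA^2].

CA = [[8, 5, -3]]
CA^2 = [[21, -25, 17]]
Observability matrix O = [C; CA; CA^2] = [[-2, 2, -1], [8, 5, -3], [21, -25, 17]]
det(O) = (-2)·(5·17 - (-3)·(-25)) - 2·(8·17 - (-3)·21) + (-1)·(8·(-25) - 5·21) = (-2)·10 - 2·199 + (-1)·(-305) = -113 ≠ 0, so rank(O) = 3.
rank(O) = 3 = n, so the pair (A, C) is completely observable.

3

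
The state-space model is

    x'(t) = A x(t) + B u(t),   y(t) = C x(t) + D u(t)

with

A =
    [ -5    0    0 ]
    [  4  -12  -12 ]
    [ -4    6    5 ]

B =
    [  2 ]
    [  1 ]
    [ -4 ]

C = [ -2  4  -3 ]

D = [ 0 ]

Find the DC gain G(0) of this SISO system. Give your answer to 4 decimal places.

30.1667

G(0) = C(-A)^{-1}B + D = -C A^{-1} B + D.
det A = -60, so A^{-1} = (1/-60)·adj(A) = [[-1/5, 0, 0], [-7/15, 5/12, 1], [2/5, -1/2, -1]]
A^{-1} B = [-2/5, -271/60, 43/10]^T
C A^{-1} B = -181/6
G(0) = D - C A^{-1} B = 0 - (-181/6) = 181/6 ≈ 30.1667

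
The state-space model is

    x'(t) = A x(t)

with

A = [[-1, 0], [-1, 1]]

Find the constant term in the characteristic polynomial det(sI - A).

For a 2×2 matrix, det(sI - A) = s^2 - (tr A)s + det A.
tr A = 0, det A = -1.
So p(s) = s^2 - 1.
The constant term is -1.

-1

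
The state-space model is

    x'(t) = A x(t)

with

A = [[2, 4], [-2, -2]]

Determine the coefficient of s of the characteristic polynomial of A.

0

For a 2×2 matrix, det(sI - A) = s^2 - (tr A)s + det A.
tr A = 0, det A = 4.
So p(s) = s^2 + 4.
The coefficient of s is 0.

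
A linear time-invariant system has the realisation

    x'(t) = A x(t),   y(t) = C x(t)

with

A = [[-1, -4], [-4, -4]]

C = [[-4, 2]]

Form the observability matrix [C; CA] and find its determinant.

CA = [[-4, 8]]
Observability matrix O = [C; CA] = [[-4, 2], [-4, 8]]
det(O) = (-4)·8 - 2·(-4) = -32 - (-8) = -24
Since det(O) ≠ 0, rank(O) = 2 and the system is completely observable.

-24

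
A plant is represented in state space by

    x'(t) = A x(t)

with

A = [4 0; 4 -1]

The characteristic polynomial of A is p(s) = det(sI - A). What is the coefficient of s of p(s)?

-3

For a 2×2 matrix, det(sI - A) = s^2 - (tr A)s + det A.
tr A = 3, det A = -4.
So p(s) = s^2 - 3s - 4.
The coefficient of s is -3.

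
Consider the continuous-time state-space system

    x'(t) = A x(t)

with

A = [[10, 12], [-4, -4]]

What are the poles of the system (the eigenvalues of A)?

det(sI - A) = s^2 - (tr A)s + det A, with tr A = 10 + (-4) = 6 and det A = 10·(-4) - 12·(-4) = -40 - (-48) = 8.
So p(s) = det(sI - A) = s^2 - 6s + 8.
Factor s^2 - 6s + 8: two numbers with sum 6 and product 8 are 4 and 2, so s^2 - 6s + 8 = (s - 4)(s - 2).
Hence p(s) = (s - 4) (s - 2), with roots 2, 4.
At least one eigenvalue has non-negative real part, so the system is not asymptotically stable.

2, 4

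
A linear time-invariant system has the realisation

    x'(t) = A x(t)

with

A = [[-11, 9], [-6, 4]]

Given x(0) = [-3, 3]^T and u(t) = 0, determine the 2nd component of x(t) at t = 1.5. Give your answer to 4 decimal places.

det(sI - A) = s^2 - (tr A)s + det A, with tr A = (-11) + 4 = -7 and det A = (-11)·4 - 9·(-6) = -44 - (-54) = 10.
So p(s) = det(sI - A) = s^2 + 7s + 10.
Factor s^2 + 7s + 10: two numbers with sum -7 and product 10 are -2 and -5, so s^2 + 7s + 10 = (s + 2)(s + 5).
Hence p(s) = (s + 2) (s + 5), with roots -5, -2.
The eigenvalues -5, -2 are distinct and real, so A is diagonalisable and x(t) = e^{At} x(0) = V diag(e^{λ_i t}) V^{-1} x(0), where the columns of V are the eigenvectors.
λ = -5: A - (-5)I = [[-6, 9], [-6, 9]]. Row 1 gives (-6)·v1 + 9·v2 = 0, so take v_1 = [3, 2]^T.
λ = -2: A - (-2)I = [[-9, 9], [-6, 6]]. Row 1 gives (-9)·v1 + 9·v2 = 0, so take v_2 = [1, 1]^T.
V = [v_1 v_2] = [[3, 1], [2, 1]] has det V = 1, so V^{-1} = adj(V)/det V = [[1, -1], [-2, 3]].
Modal coordinates z(0) = V^{-1} x(0): 1·(-3) + (-1)·3 = -6; (-2)·(-3) + 3·3 = 15; so z(0) = [-6, 15]^T.
x_2(t) = Σ_i (v_i)_2 · z_i(0) · e^{λ_i t} (row 2 of V times the modal terms).
x_2(1.5) = 2·(-6)·e^{-5·1.5} + 1·15·e^{-2·1.5} = (-12)·0.000553 + 15·0.049787 = 0.7402.

0.7402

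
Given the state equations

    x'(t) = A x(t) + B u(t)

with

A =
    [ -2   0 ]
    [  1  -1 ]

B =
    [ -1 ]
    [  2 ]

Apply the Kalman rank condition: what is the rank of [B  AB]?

2

AB = [[2], [-3]]
Controllability matrix C = [B  AB] = [[-1, 2], [2, -3]]
det(C) = (-1)·(-3) - 2·2 = 3 - 4 = -1 ≠ 0, so rank(C) = 2.
rank(C) = 2 = n, so the pair (A, B) is completely controllable.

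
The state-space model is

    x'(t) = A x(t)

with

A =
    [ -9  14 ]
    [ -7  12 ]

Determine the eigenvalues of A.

det(sI - A) = s^2 - (tr A)s + det A, with tr A = (-9) + 12 = 3 and det A = (-9)·12 - 14·(-7) = -108 - (-98) = -10.
So p(s) = det(sI - A) = s^2 - 3s - 10.
Factor s^2 - 3s - 10: two numbers with sum 3 and product -10 are 5 and -2, so s^2 - 3s - 10 = (s - 5)(s + 2).
Hence p(s) = (s - 5) (s + 2), with roots -2, 5.
At least one eigenvalue has non-negative real part, so the system is not asymptotically stable.

-2, 5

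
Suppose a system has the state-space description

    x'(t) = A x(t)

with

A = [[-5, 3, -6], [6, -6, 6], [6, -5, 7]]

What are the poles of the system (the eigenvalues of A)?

det(sI - A) = s^3 - (tr A)s^2 + (M11 + M22 + M33)s - det A, where Mii is the 2×2 principal minor of A obtained by deleting row i and column i.
tr A = (-5) + (-6) + 7 = -4; M11 = (-6)·7 - 6·(-5) = -42 - (-30) = -12; M22 = (-5)·7 - (-6)·6 = -35 - (-36) = 1; M33 = (-5)·(-6) - 3·6 = 30 - 18 = 12; sum of minors = 1.
det A = (-5)·((-6)·7 - 6·(-5)) - 3·(6·7 - 6·6) + (-6)·(6·(-5) - (-6)·6) = (-5)·(-12) - 3·6 + (-6)·6 = 6.
So p(s) = det(sI - A) = s^3 + 4s^2 + s - 6.
Rational-root test: any integer root divides -6. Testing small divisors, s = 1 works: p(1) = 1 + 4 + 1 + (-6) = 0, so (s - 1) is a factor.
Dividing, p(s) = (s - 1)(s^2 + 5s + 6).
Factor s^2 + 5s + 6: two numbers with sum -5 and product 6 are -2 and -3, so s^2 + 5s + 6 = (s + 2)(s + 3).
Hence p(s) = (s - 1) (s + 2) (s + 3), with roots -3, -2, 1.
At least one eigenvalue has non-negative real part, so the system is not asymptotically stable.

-3, -2, 1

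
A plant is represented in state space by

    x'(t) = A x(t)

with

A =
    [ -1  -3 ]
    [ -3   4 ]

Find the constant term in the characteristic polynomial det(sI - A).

For a 2×2 matrix, det(sI - A) = s^2 - (tr A)s + det A.
tr A = 3, det A = -13.
So p(s) = s^2 - 3s - 13.
The constant term is -13.

-13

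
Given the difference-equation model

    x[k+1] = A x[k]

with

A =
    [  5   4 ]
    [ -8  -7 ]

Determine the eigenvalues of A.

-3, 1

det(zI - A) = z^2 - (tr A)z + det A, with tr A = 5 + (-7) = -2 and det A = 5·(-7) - 4·(-8) = -35 - (-32) = -3.
So p(z) = det(zI - A) = z^2 + 2z - 3.
Factor z^2 + 2z - 3: two numbers with sum -2 and product -3 are 1 and -3, so z^2 + 2z - 3 = (z - 1)(z + 3).
Hence p(z) = (z - 1) (z + 3), with roots -3, 1.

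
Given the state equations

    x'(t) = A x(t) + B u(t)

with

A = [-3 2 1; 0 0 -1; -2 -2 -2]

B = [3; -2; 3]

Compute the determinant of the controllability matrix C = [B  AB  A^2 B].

-866

AB = [[-10], [-3], [-8]]
A^2B = [[16], [8], [42]]
Controllability matrix C = [B  AB  A^2B] = [[3, -10, 16], [-2, -3, 8], [3, -8, 42]]
Expanding along the first row, det(C) = 3·((-3)·42 - 8·(-8)) - (-10)·((-2)·42 - 8·3) + 16·((-2)·(-8) - (-3)·3) = 3·(-62) - (-10)·(-108) + 16·25 = -866
Since det(C) ≠ 0, rank(C) = 3 and the system is completely controllable.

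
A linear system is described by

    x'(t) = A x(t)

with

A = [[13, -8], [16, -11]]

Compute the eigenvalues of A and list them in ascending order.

-3, 5

det(sI - A) = s^2 - (tr A)s + det A, with tr A = 13 + (-11) = 2 and det A = 13·(-11) - (-8)·16 = -143 - (-128) = -15.
So p(s) = det(sI - A) = s^2 - 2s - 15.
Factor s^2 - 2s - 15: two numbers with sum 2 and product -15 are 5 and -3, so s^2 - 2s - 15 = (s - 5)(s + 3).
Hence p(s) = (s - 5) (s + 3), with roots -3, 5.
At least one eigenvalue has non-negative real part, so the system is not asymptotically stable.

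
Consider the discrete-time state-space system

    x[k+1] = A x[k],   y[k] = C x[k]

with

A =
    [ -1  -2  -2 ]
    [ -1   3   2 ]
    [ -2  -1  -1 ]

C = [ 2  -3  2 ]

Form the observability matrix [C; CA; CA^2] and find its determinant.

2754

CA = [[-3, -15, -12]]
CA^2 = [[42, -27, -12]]
Observability matrix O = [C; CA; CA^2] = [[2, -3, 2], [-3, -15, -12], [42, -27, -12]]
Expanding along the first row, det(O) = 2·((-15)·(-12) - (-12)·(-27)) - (-3)·((-3)·(-12) - (-12)·42) + 2·((-3)·(-27) - (-15)·42) = 2·(-144) - (-3)·540 + 2·711 = 2754
Since det(O) ≠ 0, rank(O) = 3 and the system is completely observable.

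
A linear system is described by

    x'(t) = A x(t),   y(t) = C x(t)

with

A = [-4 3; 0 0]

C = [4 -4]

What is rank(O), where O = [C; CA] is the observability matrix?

CA = [[-16, 12]]
Observability matrix O = [C; CA] = [[4, -4], [-16, 12]]
det(O) = 4·12 - (-4)·(-16) = 48 - 64 = -16 ≠ 0, so rank(O) = 2.
rank(O) = 2 = n, so the pair (A, C) is completely observable.

2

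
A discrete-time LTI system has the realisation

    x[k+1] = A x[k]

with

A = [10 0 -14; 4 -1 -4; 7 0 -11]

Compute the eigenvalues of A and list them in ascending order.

-4, -1, 3

det(zI - A) = z^3 - (tr A)z^2 + (M11 + M22 + M33)z - det A, where Mii is the 2×2 principal minor of A obtained by deleting row i and column i.
tr A = 10 + (-1) + (-11) = -2; M11 = (-1)·(-11) - (-4)·0 = 11 - 0 = 11; M22 = 10·(-11) - (-14)·7 = -110 - (-98) = -12; M33 = 10·(-1) - 0·4 = -10 - 0 = -10; sum of minors = -11.
det A = 10·((-1)·(-11) - (-4)·0) - 0·(4·(-11) - (-4)·7) + (-14)·(4·0 - (-1)·7) = 10·11 - 0·(-16) + (-14)·7 = 12.
So p(z) = det(zI - A) = z^3 + 2z^2 - 11z - 12.
Rational-root test: any integer root divides -12. Testing small divisors, z = -1 works: p(-1) = -1 + 2 + 11 + (-12) = 0, so (z + 1) is a factor.
Dividing, p(z) = (z + 1)(z^2 + z - 12).
Factor z^2 + z - 12: two numbers with sum -1 and product -12 are 3 and -4, so z^2 + z - 12 = (z - 3)(z + 4).
Hence p(z) = (z - 3) (z + 1) (z + 4), with roots -4, -1, 3.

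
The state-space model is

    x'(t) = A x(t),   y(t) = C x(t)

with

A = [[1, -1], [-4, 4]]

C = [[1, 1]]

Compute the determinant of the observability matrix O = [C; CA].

CA = [[-3, 3]]
Observability matrix O = [C; CA] = [[1, 1], [-3, 3]]
det(O) = 1·3 - 1·(-3) = 3 - (-3) = 6
Since det(O) ≠ 0, rank(O) = 2 and the system is completely observable.

6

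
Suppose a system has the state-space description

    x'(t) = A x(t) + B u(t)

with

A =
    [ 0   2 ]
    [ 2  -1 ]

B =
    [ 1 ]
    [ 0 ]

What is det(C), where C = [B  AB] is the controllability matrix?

2

AB = [[0], [2]]
Controllability matrix C = [B  AB] = [[1, 0], [0, 2]]
det(C) = 1·2 - 0·0 = 2 - 0 = 2
Since det(C) ≠ 0, rank(C) = 2 and the system is completely controllable.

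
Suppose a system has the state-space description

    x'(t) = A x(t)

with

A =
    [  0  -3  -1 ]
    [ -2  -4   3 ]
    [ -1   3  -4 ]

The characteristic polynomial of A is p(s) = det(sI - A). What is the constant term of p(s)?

Expand det(sI - A) for the 3×3 matrix.
p(s) = s^3 + 8s^2 - 43.
(Check: constant term = det(-A) = (-1)^3 det A = -43; coefficient of s^2 = -tr A = 8.)
The constant term is -43.

-43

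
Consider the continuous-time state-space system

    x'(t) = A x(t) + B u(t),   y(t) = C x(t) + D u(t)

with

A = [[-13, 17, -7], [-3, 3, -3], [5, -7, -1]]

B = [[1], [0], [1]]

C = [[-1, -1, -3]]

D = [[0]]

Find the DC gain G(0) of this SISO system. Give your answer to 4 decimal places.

1.0000

G(0) = C(-A)^{-1}B + D = -C A^{-1} B + D.
det A = -36, so A^{-1} = (1/-36)·adj(A) = [[2/3, -11/6, 5/6], [1/2, -4/3, 1/2], [-1/6, 1/6, -1/3]]
A^{-1} B = [3/2, 1, -1/2]^T
C A^{-1} B = -1
G(0) = D - C A^{-1} B = 0 - (-1) = 1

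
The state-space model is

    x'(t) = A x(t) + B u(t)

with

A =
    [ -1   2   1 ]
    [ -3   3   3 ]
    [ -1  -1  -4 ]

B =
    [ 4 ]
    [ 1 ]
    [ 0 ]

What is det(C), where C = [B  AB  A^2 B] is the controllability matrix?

AB = [[-2], [-9], [-5]]
A^2B = [[-21], [-36], [31]]
Controllability matrix C = [B  AB  A^2B] = [[4, -2, -21], [1, -9, -36], [0, -5, 31]]
Expanding along the first row, det(C) = 4·((-9)·31 - (-36)·(-5)) - (-2)·(1·31 - (-36)·0) + (-21)·(1·(-5) - (-9)·0) = 4·(-459) - (-2)·31 + (-21)·(-5) = -1669
Since det(C) ≠ 0, rank(C) = 3 and the system is completely controllable.

-1669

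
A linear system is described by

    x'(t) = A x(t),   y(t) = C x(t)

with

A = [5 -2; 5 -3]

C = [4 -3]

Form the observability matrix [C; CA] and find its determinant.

CA = [[5, 1]]
Observability matrix O = [C; CA] = [[4, -3], [5, 1]]
det(O) = 4·1 - (-3)·5 = 4 - (-15) = 19
Since det(O) ≠ 0, rank(O) = 2 and the system is completely observable.

19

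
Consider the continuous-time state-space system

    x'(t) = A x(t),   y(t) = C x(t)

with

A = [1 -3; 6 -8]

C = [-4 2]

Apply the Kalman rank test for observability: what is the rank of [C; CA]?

CA = [[8, -4]]
Observability matrix O = [C; CA] = [[-4, 2], [8, -4]]
Every row of O is a scalar multiple of row 1 = [-4, 2] (multipliers 1, -2), so the rows span a one-dimensional space.
O ≠ 0, hence rank(O) = 1.
rank(O) = 1 < n = 2, so the pair (A, C) is not completely observable.

1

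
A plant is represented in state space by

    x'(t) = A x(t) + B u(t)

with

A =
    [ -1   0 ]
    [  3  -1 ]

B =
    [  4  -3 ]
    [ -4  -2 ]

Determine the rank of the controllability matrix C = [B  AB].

AB = [[-4, 3], [16, -7]]
Controllability matrix C = [B  AB] = [[4, -3, -4, 3], [-4, -2, 16, -7]]
Take the 2×2 submatrix of C formed by columns 1, 2: [[4, -3], [-4, -2]]. Its determinant is 4·(-2) - (-3)·(-4) = -8 - 12 = -20 ≠ 0.
So rank(C) ≥ 2; since C has 2 rows, rank(C) = 2.
rank(C) = 2 = n, so the pair (A, B) is completely controllable.

2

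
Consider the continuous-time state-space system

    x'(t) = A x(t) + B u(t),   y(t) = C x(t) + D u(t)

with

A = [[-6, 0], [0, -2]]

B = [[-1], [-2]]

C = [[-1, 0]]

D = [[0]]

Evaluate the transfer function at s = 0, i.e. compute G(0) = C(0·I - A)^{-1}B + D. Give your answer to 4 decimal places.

G(0) = C(-A)^{-1}B + D = -C A^{-1} B + D.
det A = 12, so A^{-1} = (1/12)·adj(A) = [[-1/6, 0], [0, -1/2]]
A^{-1} B = [1/6, 1]^T
C A^{-1} B = -1/6
G(0) = D - C A^{-1} B = 0 - (-1/6) = 1/6 ≈ 0.1667

0.1667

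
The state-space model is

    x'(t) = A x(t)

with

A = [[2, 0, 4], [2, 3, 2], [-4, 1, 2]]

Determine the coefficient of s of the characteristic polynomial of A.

30

Expand det(sI - A) for the 3×3 matrix.
p(s) = s^3 - 7s^2 + 30s - 64.
(Check: constant term = det(-A) = (-1)^3 det A = -64; coefficient of s^2 = -tr A = -7.)
The coefficient of s is 30.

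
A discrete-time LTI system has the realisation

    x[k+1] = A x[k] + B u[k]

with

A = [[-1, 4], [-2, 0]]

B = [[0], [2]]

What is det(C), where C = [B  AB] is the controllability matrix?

AB = [[8], [0]]
Controllability matrix C = [B  AB] = [[0, 8], [2, 0]]
det(C) = 0·0 - 8·2 = 0 - 16 = -16
Since det(C) ≠ 0, rank(C) = 2 and the system is completely controllable.

-16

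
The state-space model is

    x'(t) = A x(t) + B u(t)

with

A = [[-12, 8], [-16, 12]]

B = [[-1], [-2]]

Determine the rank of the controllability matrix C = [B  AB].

AB = [[-4], [-8]]
Controllability matrix C = [B  AB] = [[-1, -4], [-2, -8]]
Every column of C is a scalar multiple of column 1 = [-1, -2] (multipliers 1, 4), so the columns span a one-dimensional space.
C ≠ 0, hence rank(C) = 1.
rank(C) = 1 < n = 2, so the pair (A, B) is not completely controllable.

1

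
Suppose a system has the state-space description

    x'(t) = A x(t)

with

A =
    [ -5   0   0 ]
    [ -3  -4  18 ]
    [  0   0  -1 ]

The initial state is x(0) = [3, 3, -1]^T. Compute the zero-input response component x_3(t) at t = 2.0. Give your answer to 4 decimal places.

-0.1353

det(sI - A) = s^3 - (tr A)s^2 + (M11 + M22 + M33)s - det A, where Mii is the 2×2 principal minor of A obtained by deleting row i and column i.
tr A = (-5) + (-4) + (-1) = -10; M11 = (-4)·(-1) - 18·0 = 4 - 0 = 4; M22 = (-5)·(-1) - 0·0 = 5 - 0 = 5; M33 = (-5)·(-4) - 0·(-3) = 20 - 0 = 20; sum of minors = 29.
det A = (-5)·((-4)·(-1) - 18·0) - 0·((-3)·(-1) - 18·0) + 0·((-3)·0 - (-4)·0) = (-5)·4 - 0·3 + 0·0 = -20.
So p(s) = det(sI - A) = s^3 + 10s^2 + 29s + 20.
Rational-root test: any integer root divides 20. Testing small divisors, s = -1 works: p(-1) = -1 + 10 + (-29) + 20 = 0, so (s + 1) is a factor.
Dividing, p(s) = (s + 1)(s^2 + 9s + 20).
Factor s^2 + 9s + 20: two numbers with sum -9 and product 20 are -4 and -5, so s^2 + 9s + 20 = (s + 4)(s + 5).
Hence p(s) = (s + 1) (s + 4) (s + 5), with roots -5, -4, -1.
The eigenvalues -5, -4, -1 are distinct and real, so A is diagonalisable and x(t) = e^{At} x(0) = V diag(e^{λ_i t}) V^{-1} x(0), where the columns of V are the eigenvectors.
λ = -5: A - (-5)I = [[0, 0, 0], [-3, 1, 18], [0, 0, 4]]. v must be orthogonal to every row; (row 2) × (row 3) = [4, 12, 0], so take v_1 = [1, 3, 0]^T.
λ = -4: A - (-4)I = [[-1, 0, 0], [-3, 0, 18], [0, 0, 3]]. v must be orthogonal to every row; (row 1) × (row 2) = [0, 18, 0], so take v_2 = [0, 1, 0]^T.
λ = -1: A - (-1)I = [[-4, 0, 0], [-3, -3, 18], [0, 0, 0]]. v must be orthogonal to every row; (row 1) × (row 2) = [0, 72, 12], so take v_3 = [0, 6, 1]^T.
V = [v_1 v_2 v_3] = [[1, 0, 0], [3, 1, 6], [0, 0, 1]] has det V = 1, so V^{-1} = adj(V)/det V = [[1, 0, 0], [-3, 1, -6], [0, 0, 1]].
Modal coordinates z(0) = V^{-1} x(0): 1·3 + 0·3 + 0·(-1) = 3; (-3)·3 + 1·3 + (-6)·(-1) = 0; 0·3 + 0·3 + 1·(-1) = -1; so z(0) = [3, 0, -1]^T.
x_3(t) = Σ_i (v_i)_3 · z_i(0) · e^{λ_i t} (row 3 of V times the modal terms).
x_3(2.0) = 0·3·e^{-5·2.0} + 0·0·e^{-4·2.0} + 1·(-1)·e^{-1·2.0} = 0·0.000045 + 0·0.000335 + (-1)·0.135335 = -0.1353.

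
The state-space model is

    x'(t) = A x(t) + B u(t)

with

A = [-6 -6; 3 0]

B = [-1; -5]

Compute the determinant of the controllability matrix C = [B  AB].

183

AB = [[36], [-3]]
Controllability matrix C = [B  AB] = [[-1, 36], [-5, -3]]
det(C) = (-1)·(-3) - 36·(-5) = 3 - (-180) = 183
Since det(C) ≠ 0, rank(C) = 2 and the system is completely controllable.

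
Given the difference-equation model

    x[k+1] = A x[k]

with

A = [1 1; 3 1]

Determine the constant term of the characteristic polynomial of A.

-2

For a 2×2 matrix, det(zI - A) = z^2 - (tr A)z + det A.
tr A = 2, det A = -2.
So p(z) = z^2 - 2z - 2.
The constant term is -2.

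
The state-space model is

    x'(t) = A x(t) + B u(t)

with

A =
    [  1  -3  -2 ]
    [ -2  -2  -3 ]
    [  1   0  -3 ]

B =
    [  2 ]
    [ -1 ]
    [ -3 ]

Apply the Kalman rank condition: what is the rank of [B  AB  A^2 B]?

3

AB = [[11], [7], [11]]
A^2B = [[-32], [-69], [-22]]
Controllability matrix C = [B  AB  A^2B] = [[2, 11, -32], [-1, 7, -69], [-3, 11, -22]]
det(C) = 2·(7·(-22) - (-69)·11) - 11·((-1)·(-22) - (-69)·(-3)) + (-32)·((-1)·11 - 7·(-3)) = 2·605 - 11·(-185) + (-32)·10 = 2925 ≠ 0, so rank(C) = 3.
rank(C) = 3 = n, so the pair (A, B) is completely controllable.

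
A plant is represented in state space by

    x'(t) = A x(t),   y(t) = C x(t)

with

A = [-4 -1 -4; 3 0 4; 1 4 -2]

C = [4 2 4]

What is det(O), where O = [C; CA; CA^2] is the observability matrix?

400

CA = [[-6, 12, -16]]
CA^2 = [[44, -58, 104]]
Observability matrix O = [C; CA; CA^2] = [[4, 2, 4], [-6, 12, -16], [44, -58, 104]]
Expanding along the first row, det(O) = 4·(12·104 - (-16)·(-58)) - 2·((-6)·104 - (-16)·44) + 4·((-6)·(-58) - 12·44) = 4·320 - 2·80 + 4·(-180) = 400
Since det(O) ≠ 0, rank(O) = 3 and the system is completely observable.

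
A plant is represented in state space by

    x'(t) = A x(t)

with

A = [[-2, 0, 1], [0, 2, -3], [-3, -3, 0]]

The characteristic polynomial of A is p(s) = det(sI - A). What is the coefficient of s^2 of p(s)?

Expand det(sI - A) for the 3×3 matrix.
p(s) = s^3 - 10s - 24.
(Check: constant term = det(-A) = (-1)^3 det A = -24; coefficient of s^2 = -tr A = 0.)
The coefficient of s^2 is 0.

0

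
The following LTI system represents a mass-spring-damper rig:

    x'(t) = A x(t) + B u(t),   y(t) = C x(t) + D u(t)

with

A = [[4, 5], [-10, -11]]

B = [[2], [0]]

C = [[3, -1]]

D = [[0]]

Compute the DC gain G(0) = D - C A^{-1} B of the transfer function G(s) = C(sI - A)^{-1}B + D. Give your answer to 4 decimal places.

G(0) = C(-A)^{-1}B + D = -C A^{-1} B + D.
det A = 6, so A^{-1} = (1/6)·adj(A) = [[-11/6, -5/6], [5/3, 2/3]]
A^{-1} B = [-11/3, 10/3]^T
C A^{-1} B = -43/3
G(0) = D - C A^{-1} B = 0 - (-43/3) = 43/3 ≈ 14.3333

14.3333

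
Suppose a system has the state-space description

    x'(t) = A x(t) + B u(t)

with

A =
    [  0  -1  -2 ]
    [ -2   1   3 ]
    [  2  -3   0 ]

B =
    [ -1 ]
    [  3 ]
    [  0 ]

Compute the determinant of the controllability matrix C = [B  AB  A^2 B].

-403

AB = [[-3], [5], [-11]]
A^2B = [[17], [-22], [-21]]
Controllability matrix C = [B  AB  A^2B] = [[-1, -3, 17], [3, 5, -22], [0, -11, -21]]
Expanding along the first row, det(C) = (-1)·(5·(-21) - (-22)·(-11)) - (-3)·(3·(-21) - (-22)·0) + 17·(3·(-11) - 5·0) = (-1)·(-347) - (-3)·(-63) + 17·(-33) = -403
Since det(C) ≠ 0, rank(C) = 3 and the system is completely controllable.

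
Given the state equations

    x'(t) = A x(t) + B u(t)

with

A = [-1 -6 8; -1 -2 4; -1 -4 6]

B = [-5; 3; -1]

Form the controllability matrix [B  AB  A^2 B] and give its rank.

AB = [[-21], [-5], [-13]]
A^2B = [[-53], [-21], [-37]]
Controllability matrix C = [B  AB  A^2B] = [[-5, -21, -53], [3, -5, -21], [-1, -13, -37]]
The rows r1, r2, r3 of C are linearly dependent: -r1 - r2 + 2·r3 = 0 (check each entry), so rank(C) ≤ 2.
The 2×2 minor from rows 1, 2, columns 1, 2 is (-5)·(-5) - (-21)·3 = 25 - (-63) = 88 ≠ 0, so rank(C) = 2.
rank(C) = 2 < n = 3, so the pair (A, B) is not completely controllable.

2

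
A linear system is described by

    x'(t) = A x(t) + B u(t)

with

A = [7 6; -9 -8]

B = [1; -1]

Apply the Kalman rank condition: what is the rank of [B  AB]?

1

AB = [[1], [-1]]
Controllability matrix C = [B  AB] = [[1, 1], [-1, -1]]
Every column of C is a scalar multiple of column 1 = [1, -1] (multipliers 1, 1), so the columns span a one-dimensional space.
C ≠ 0, hence rank(C) = 1.
rank(C) = 1 < n = 2, so the pair (A, B) is not completely controllable.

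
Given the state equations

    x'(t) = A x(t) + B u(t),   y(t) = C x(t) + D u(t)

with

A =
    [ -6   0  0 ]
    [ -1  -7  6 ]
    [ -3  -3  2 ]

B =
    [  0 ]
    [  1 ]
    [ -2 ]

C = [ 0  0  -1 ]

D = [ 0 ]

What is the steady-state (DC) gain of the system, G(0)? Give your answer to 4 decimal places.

G(0) = C(-A)^{-1}B + D = -C A^{-1} B + D.
det A = -24, so A^{-1} = (1/-24)·adj(A) = [[-1/6, 0, 0], [2/3, 1/2, -3/2], [3/4, 3/4, -7/4]]
A^{-1} B = [0, 7/2, 17/4]^T
C A^{-1} B = -17/4
G(0) = D - C A^{-1} B = 0 - (-17/4) = 17/4 ≈ 4.2500

4.2500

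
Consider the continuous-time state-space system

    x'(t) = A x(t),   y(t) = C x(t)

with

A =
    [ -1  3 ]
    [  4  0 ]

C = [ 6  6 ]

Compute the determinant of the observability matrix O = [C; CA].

0

CA = [[18, 18]]
Observability matrix O = [C; CA] = [[6, 6], [18, 18]]
det(O) = 6·18 - 6·18 = 108 - 108 = 0
Since det(O) = 0, rank(O) < 2 and the system is not completely observable.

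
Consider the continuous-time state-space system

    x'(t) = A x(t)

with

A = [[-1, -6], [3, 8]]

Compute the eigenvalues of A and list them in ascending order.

2, 5

det(sI - A) = s^2 - (tr A)s + det A, with tr A = (-1) + 8 = 7 and det A = (-1)·8 - (-6)·3 = -8 - (-18) = 10.
So p(s) = det(sI - A) = s^2 - 7s + 10.
Factor s^2 - 7s + 10: two numbers with sum 7 and product 10 are 5 and 2, so s^2 - 7s + 10 = (s - 5)(s - 2).
Hence p(s) = (s - 5) (s - 2), with roots 2, 5.
At least one eigenvalue has non-negative real part, so the system is not asymptotically stable.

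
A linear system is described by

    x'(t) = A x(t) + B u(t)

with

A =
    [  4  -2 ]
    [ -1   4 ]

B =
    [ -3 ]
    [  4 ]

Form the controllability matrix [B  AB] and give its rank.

2

AB = [[-20], [19]]
Controllability matrix C = [B  AB] = [[-3, -20], [4, 19]]
det(C) = (-3)·19 - (-20)·4 = -57 - (-80) = 23 ≠ 0, so rank(C) = 2.
rank(C) = 2 = n, so the pair (A, B) is completely controllable.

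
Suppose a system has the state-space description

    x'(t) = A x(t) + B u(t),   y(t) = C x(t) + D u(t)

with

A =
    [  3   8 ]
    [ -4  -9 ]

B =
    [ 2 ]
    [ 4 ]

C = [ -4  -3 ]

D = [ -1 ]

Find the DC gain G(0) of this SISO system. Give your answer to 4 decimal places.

G(0) = C(-A)^{-1}B + D = -C A^{-1} B + D.
det A = 5, so A^{-1} = (1/5)·adj(A) = [[-9/5, -8/5], [4/5, 3/5]]
A^{-1} B = [-10, 4]^T
C A^{-1} B = 28
G(0) = D - C A^{-1} B = -1 - (28) = -29

-29.0000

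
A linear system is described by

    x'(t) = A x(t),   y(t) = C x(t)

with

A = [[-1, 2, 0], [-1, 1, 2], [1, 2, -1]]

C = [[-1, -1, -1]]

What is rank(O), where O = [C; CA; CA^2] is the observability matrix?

CA = [[1, -5, -1]]
CA^2 = [[3, -5, -9]]
Observability matrix O = [C; CA; CA^2] = [[-1, -1, -1], [1, -5, -1], [3, -5, -9]]
det(O) = (-1)·((-5)·(-9) - (-1)·(-5)) - (-1)·(1·(-9) - (-1)·3) + (-1)·(1·(-5) - (-5)·3) = (-1)·40 - (-1)·(-6) + (-1)·10 = -56 ≠ 0, so rank(O) = 3.
rank(O) = 3 = n, so the pair (A, C) is completely observable.

3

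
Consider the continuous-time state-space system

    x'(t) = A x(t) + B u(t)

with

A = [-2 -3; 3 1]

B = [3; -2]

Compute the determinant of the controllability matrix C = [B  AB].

21

AB = [[0], [7]]
Controllability matrix C = [B  AB] = [[3, 0], [-2, 7]]
det(C) = 3·7 - 0·(-2) = 21 - 0 = 21
Since det(C) ≠ 0, rank(C) = 2 and the system is completely controllable.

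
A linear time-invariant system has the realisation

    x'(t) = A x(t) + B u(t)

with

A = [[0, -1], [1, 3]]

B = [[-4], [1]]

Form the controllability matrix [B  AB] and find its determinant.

5

AB = [[-1], [-1]]
Controllability matrix C = [B  AB] = [[-4, -1], [1, -1]]
det(C) = (-4)·(-1) - (-1)·1 = 4 - (-1) = 5
Since det(C) ≠ 0, rank(C) = 2 and the system is completely controllable.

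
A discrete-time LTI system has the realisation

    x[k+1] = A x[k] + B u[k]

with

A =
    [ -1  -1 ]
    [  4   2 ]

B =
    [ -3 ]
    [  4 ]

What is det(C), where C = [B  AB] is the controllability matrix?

16

AB = [[-1], [-4]]
Controllability matrix C = [B  AB] = [[-3, -1], [4, -4]]
det(C) = (-3)·(-4) - (-1)·4 = 12 - (-4) = 16
Since det(C) ≠ 0, rank(C) = 2 and the system is completely controllable.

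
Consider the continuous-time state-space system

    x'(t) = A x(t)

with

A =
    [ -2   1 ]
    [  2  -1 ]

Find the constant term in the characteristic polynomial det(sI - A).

0

For a 2×2 matrix, det(sI - A) = s^2 - (tr A)s + det A.
tr A = -3, det A = 0.
So p(s) = s^2 + 3s.
The constant term is 0.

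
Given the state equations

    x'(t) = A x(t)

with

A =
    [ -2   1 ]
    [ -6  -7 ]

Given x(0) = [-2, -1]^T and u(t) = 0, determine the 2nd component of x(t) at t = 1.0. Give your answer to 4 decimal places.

0.1553

det(sI - A) = s^2 - (tr A)s + det A, with tr A = (-2) + (-7) = -9 and det A = (-2)·(-7) - 1·(-6) = 14 - (-6) = 20.
So p(s) = det(sI - A) = s^2 + 9s + 20.
Factor s^2 + 9s + 20: two numbers with sum -9 and product 20 are -4 and -5, so s^2 + 9s + 20 = (s + 4)(s + 5).
Hence p(s) = (s + 4) (s + 5), with roots -5, -4.
The eigenvalues -5, -4 are distinct and real, so A is diagonalisable and x(t) = e^{At} x(0) = V diag(e^{λ_i t}) V^{-1} x(0), where the columns of V are the eigenvectors.
λ = -5: A - (-5)I = [[3, 1], [-6, -2]]. Row 1 gives 3·v1 + 1·v2 = 0, so take v_1 = [-1, 3]^T.
λ = -4: A - (-4)I = [[2, 1], [-6, -3]]. Row 1 gives 2·v1 + 1·v2 = 0, so take v_2 = [1, -2]^T.
V = [v_1 v_2] = [[-1, 1], [3, -2]] has det V = -1, so V^{-1} = adj(V)/det V = [[2, 1], [3, 1]].
Modal coordinates z(0) = V^{-1} x(0): 2·(-2) + 1·(-1) = -5; 3·(-2) + 1·(-1) = -7; so z(0) = [-5, -7]^T.
x_2(t) = Σ_i (v_i)_2 · z_i(0) · e^{λ_i t} (row 2 of V times the modal terms).
x_2(1.0) = 3·(-5)·e^{-5·1.0} + (-2)·(-7)·e^{-4·1.0} = (-15)·0.00673795 + 14·0.01831564 = 0.1553.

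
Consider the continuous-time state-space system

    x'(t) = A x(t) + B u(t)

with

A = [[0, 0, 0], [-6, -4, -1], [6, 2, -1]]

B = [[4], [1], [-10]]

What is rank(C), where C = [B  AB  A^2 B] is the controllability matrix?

2

AB = [[0], [-18], [36]]
A^2B = [[0], [36], [-72]]
Controllability matrix C = [B  AB  A^2B] = [[4, 0, 0], [1, -18, 36], [-10, 36, -72]]
The rows r1, r2, r3 of C are linearly dependent: 2·r1 + 2·r2 + r3 = 0 (check each entry), so rank(C) ≤ 2.
The 2×2 minor from rows 1, 2, columns 1, 2 is 4·(-18) - 0·1 = -72 - 0 = -72 ≠ 0, so rank(C) = 2.
rank(C) = 2 < n = 3, so the pair (A, B) is not completely controllable.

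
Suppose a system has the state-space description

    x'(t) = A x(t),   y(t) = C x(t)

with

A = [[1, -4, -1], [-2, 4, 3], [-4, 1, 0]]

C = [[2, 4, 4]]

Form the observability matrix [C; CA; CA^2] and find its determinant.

-8584

CA = [[-22, 12, 10]]
CA^2 = [[-86, 146, 58]]
Observability matrix O = [C; CA; CA^2] = [[2, 4, 4], [-22, 12, 10], [-86, 146, 58]]
Expanding along the first row, det(O) = 2·(12·58 - 10·146) - 4·((-22)·58 - 10·(-86)) + 4·((-22)·146 - 12·(-86)) = 2·(-764) - 4·(-416) + 4·(-2180) = -8584
Since det(O) ≠ 0, rank(O) = 3 and the system is completely observable.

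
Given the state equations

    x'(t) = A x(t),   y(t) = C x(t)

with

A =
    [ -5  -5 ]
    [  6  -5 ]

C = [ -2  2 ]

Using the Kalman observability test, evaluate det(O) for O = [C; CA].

CA = [[22, 0]]
Observability matrix O = [C; CA] = [[-2, 2], [22, 0]]
det(O) = (-2)·0 - 2·22 = 0 - 44 = -44
Since det(O) ≠ 0, rank(O) = 2 and the system is completely observable.

-44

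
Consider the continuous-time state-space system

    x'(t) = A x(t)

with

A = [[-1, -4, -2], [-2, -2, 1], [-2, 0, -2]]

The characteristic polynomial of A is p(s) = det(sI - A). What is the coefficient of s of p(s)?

Expand det(sI - A) for the 3×3 matrix.
p(s) = s^3 + 5s^2 - 4s - 28.
(Check: constant term = det(-A) = (-1)^3 det A = -28; coefficient of s^2 = -tr A = 5.)
The coefficient of s is -4.

-4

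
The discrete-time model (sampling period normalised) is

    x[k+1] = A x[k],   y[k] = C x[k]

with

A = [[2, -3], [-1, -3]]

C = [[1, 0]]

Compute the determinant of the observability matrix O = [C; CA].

-3

CA = [[2, -3]]
Observability matrix O = [C; CA] = [[1, 0], [2, -3]]
det(O) = 1·(-3) - 0·2 = -3 - 0 = -3
Since det(O) ≠ 0, rank(O) = 2 and the system is completely observable.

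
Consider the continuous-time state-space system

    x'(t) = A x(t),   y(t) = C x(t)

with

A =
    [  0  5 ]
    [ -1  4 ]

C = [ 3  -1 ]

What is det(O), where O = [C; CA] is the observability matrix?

CA = [[1, 11]]
Observability matrix O = [C; CA] = [[3, -1], [1, 11]]
det(O) = 3·11 - (-1)·1 = 33 - (-1) = 34
Since det(O) ≠ 0, rank(O) = 2 and the system is completely observable.

34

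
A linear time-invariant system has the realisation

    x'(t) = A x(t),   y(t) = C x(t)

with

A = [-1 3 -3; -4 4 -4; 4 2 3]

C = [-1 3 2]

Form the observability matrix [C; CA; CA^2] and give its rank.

CA = [[-3, 13, -3]]
CA^2 = [[-61, 37, -52]]
Observability matrix O = [C; CA; CA^2] = [[-1, 3, 2], [-3, 13, -3], [-61, 37, -52]]
det(O) = (-1)·(13·(-52) - (-3)·37) - 3·((-3)·(-52) - (-3)·(-61)) + 2·((-3)·37 - 13·(-61)) = (-1)·(-565) - 3·(-27) + 2·682 = 2010 ≠ 0, so rank(O) = 3.
rank(O) = 3 = n, so the pair (A, C) is completely observable.

3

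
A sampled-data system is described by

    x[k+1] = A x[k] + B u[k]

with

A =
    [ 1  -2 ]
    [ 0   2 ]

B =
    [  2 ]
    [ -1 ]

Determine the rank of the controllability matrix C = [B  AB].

1

AB = [[4], [-2]]
Controllability matrix C = [B  AB] = [[2, 4], [-1, -2]]
Every column of C is a scalar multiple of column 1 = [2, -1] (multipliers 1, 2), so the columns span a one-dimensional space.
C ≠ 0, hence rank(C) = 1.
rank(C) = 1 < n = 2, so the pair (A, B) is not completely controllable.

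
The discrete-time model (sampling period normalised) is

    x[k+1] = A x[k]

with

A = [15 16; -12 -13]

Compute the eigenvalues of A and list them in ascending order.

det(zI - A) = z^2 - (tr A)z + det A, with tr A = 15 + (-13) = 2 and det A = 15·(-13) - 16·(-12) = -195 - (-192) = -3.
So p(z) = det(zI - A) = z^2 - 2z - 3.
Factor z^2 - 2z - 3: two numbers with sum 2 and product -3 are 3 and -1, so z^2 - 2z - 3 = (z - 3)(z + 1).
Hence p(z) = (z - 3) (z + 1), with roots -1, 3.

-1, 3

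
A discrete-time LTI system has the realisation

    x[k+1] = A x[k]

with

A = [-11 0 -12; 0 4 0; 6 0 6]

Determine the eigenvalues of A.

det(zI - A) = z^3 - (tr A)z^2 + (M11 + M22 + M33)z - det A, where Mii is the 2×2 principal minor of A obtained by deleting row i and column i.
tr A = (-11) + 4 + 6 = -1; M11 = 4·6 - 0·0 = 24 - 0 = 24; M22 = (-11)·6 - (-12)·6 = -66 - (-72) = 6; M33 = (-11)·4 - 0·0 = -44 - 0 = -44; sum of minors = -14.
det A = (-11)·(4·6 - 0·0) - 0·(0·6 - 0·6) + (-12)·(0·0 - 4·6) = (-11)·24 - 0·0 + (-12)·(-24) = 24.
So p(z) = det(zI - A) = z^3 + z^2 - 14z - 24.
Rational-root test: any integer root divides -24. Testing small divisors, z = -2 works: p(-2) = -8 + 4 + 28 + (-24) = 0, so (z + 2) is a factor.
Dividing, p(z) = (z + 2)(z^2 - z - 12).
Factor z^2 - z - 12: two numbers with sum 1 and product -12 are 4 and -3, so z^2 - z - 12 = (z - 4)(z + 3).
Hence p(z) = (z - 4) (z + 2) (z + 3), with roots -3, -2, 4.

-3, -2, 4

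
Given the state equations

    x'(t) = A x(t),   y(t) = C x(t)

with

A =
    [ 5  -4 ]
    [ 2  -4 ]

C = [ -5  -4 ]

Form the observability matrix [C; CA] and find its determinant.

CA = [[-33, 36]]
Observability matrix O = [C; CA] = [[-5, -4], [-33, 36]]
det(O) = (-5)·36 - (-4)·(-33) = -180 - 132 = -312
Since det(O) ≠ 0, rank(O) = 2 and the system is completely observable.

-312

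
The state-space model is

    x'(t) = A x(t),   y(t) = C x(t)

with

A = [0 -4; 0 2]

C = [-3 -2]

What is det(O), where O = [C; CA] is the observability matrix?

CA = [[0, 8]]
Observability matrix O = [C; CA] = [[-3, -2], [0, 8]]
det(O) = (-3)·8 - (-2)·0 = -24 - 0 = -24
Since det(O) ≠ 0, rank(O) = 2 and the system is completely observable.

-24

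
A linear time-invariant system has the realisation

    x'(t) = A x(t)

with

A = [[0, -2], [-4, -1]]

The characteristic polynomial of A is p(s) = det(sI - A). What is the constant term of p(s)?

-8

For a 2×2 matrix, det(sI - A) = s^2 - (tr A)s + det A.
tr A = -1, det A = -8.
So p(s) = s^2 + s - 8.
The constant term is -8.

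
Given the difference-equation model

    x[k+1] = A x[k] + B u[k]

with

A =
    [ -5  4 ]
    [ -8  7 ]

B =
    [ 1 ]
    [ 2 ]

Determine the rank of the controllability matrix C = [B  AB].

1

AB = [[3], [6]]
Controllability matrix C = [B  AB] = [[1, 3], [2, 6]]
Every column of C is a scalar multiple of column 1 = [1, 2] (multipliers 1, 3), so the columns span a one-dimensional space.
C ≠ 0, hence rank(C) = 1.
rank(C) = 1 < n = 2, so the pair (A, B) is not completely controllable.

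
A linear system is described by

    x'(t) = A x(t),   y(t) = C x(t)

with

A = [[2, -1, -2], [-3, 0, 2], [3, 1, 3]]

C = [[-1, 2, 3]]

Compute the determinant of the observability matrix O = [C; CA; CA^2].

576

CA = [[1, 4, 15]]
CA^2 = [[35, 14, 51]]
Observability matrix O = [C; CA; CA^2] = [[-1, 2, 3], [1, 4, 15], [35, 14, 51]]
Expanding along the first row, det(O) = (-1)·(4·51 - 15·14) - 2·(1·51 - 15·35) + 3·(1·14 - 4·35) = (-1)·(-6) - 2·(-474) + 3·(-126) = 576
Since det(O) ≠ 0, rank(O) = 3 and the system is completely observable.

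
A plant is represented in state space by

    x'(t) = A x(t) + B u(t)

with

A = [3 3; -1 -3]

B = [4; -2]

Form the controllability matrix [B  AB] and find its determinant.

AB = [[6], [2]]
Controllability matrix C = [B  AB] = [[4, 6], [-2, 2]]
det(C) = 4·2 - 6·(-2) = 8 - (-12) = 20
Since det(C) ≠ 0, rank(C) = 2 and the system is completely controllable.

20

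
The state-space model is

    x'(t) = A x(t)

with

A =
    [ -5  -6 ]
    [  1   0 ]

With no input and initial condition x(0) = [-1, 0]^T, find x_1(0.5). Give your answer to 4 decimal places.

0.0664

det(sI - A) = s^2 - (tr A)s + det A, with tr A = (-5) + 0 = -5 and det A = (-5)·0 - (-6)·1 = 0 - (-6) = 6.
So p(s) = det(sI - A) = s^2 + 5s + 6.
Factor s^2 + 5s + 6: two numbers with sum -5 and product 6 are -2 and -3, so s^2 + 5s + 6 = (s + 2)(s + 3).
Hence p(s) = (s + 2) (s + 3), with roots -3, -2.
The eigenvalues -3, -2 are distinct and real, so A is diagonalisable and x(t) = e^{At} x(0) = V diag(e^{λ_i t}) V^{-1} x(0), where the columns of V are the eigenvectors.
λ = -3: A - (-3)I = [[-2, -6], [1, 3]]. Row 1 gives (-2)·v1 + (-6)·v2 = 0, so take v_1 = [3, -1]^T.
λ = -2: A - (-2)I = [[-3, -6], [1, 2]]. Row 1 gives (-3)·v1 + (-6)·v2 = 0, so take v_2 = [-2, 1]^T.
V = [v_1 v_2] = [[3, -2], [-1, 1]] has det V = 1, so V^{-1} = adj(V)/det V = [[1, 2], [1, 3]].
Modal coordinates z(0) = V^{-1} x(0): 1·(-1) + 2·0 = -1; 1·(-1) + 3·0 = -1; so z(0) = [-1, -1]^T.
x_1(t) = Σ_i (v_i)_1 · z_i(0) · e^{λ_i t} (row 1 of V times the modal terms).
x_1(0.5) = 3·(-1)·e^{-3·0.5} + (-2)·(-1)·e^{-2·0.5} = (-3)·0.223130 + 2·0.367879 = 0.0664.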